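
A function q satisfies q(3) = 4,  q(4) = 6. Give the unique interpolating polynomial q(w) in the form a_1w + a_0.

q(w) = 2w - 2

L_0(w) = (w - 4) / [-1] = -w + 4
L_1(w) = (w - 3) / [1] = w - 3
q(w) = 4·L_0 + 6·L_1
  4·L_0(w) = -4w + 16
  6·L_1(w) = 6w - 18
Adding term by term: 2w - 2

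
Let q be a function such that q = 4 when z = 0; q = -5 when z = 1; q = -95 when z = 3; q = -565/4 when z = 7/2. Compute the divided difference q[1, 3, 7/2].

q[1,3] = (-95 - (-5)) / (3 - 1) = -45
q[3,7/2] = (-565/4 - (-95)) / (7/2 - 3) = -185/2
q[1,3,7/2] = (-185/2 - (-45)) / (7/2 - 1) = -19

-19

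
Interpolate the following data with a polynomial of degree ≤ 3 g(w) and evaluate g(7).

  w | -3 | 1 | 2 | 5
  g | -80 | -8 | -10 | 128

Evaluate each Lagrange basis at w = 7:
L_0(7) = (6)·(5)·(2)/[(-4)·(-5)·(-8)] = -3/8
L_1(7) = (10)·(5)·(2)/[(4)·(-1)·(-4)] = 25/4
L_2(7) = (10)·(6)·(2)/[(5)·(1)·(-3)] = -8
L_3(7) = (10)·(6)·(5)/[(8)·(4)·(3)] = 25/8
Sum: (-80)·(-3/8) + (-8)·(25/4) + (-10)·(-8) + 128·(25/8) = 460

460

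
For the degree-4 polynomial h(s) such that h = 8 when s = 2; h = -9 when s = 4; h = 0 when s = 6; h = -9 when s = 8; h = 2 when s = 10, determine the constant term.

177

L_0(s) = (s - 4)(s - 6)(s - 8)(s - 10) / [384] = (1/384)s^4 - (7/96)s^3 + (71/96)s^2 - (77/24)s + 5
L_1(s) = (s - 2)(s - 6)(s - 8)(s - 10) / [-96] = -(1/96)s^4 + (13/48)s^3 - (59/24)s^2 + (107/12)s - 10
L_2(s) = (s - 2)(s - 4)(s - 8)(s - 10) / [64] = (1/64)s^4 - (3/8)s^3 + (49/16)s^2 - (39/4)s + 10
L_3(s) = (s - 2)(s - 4)(s - 6)(s - 10) / [-96] = -(1/96)s^4 + (11/48)s^3 - (41/24)s^2 + (61/12)s - 5
L_4(s) = (s - 2)(s - 4)(s - 6)(s - 8) / [384] = (1/384)s^4 - (5/96)s^3 + (35/96)s^2 - (25/24)s + 1
h(s) = 8·L_0 + (-9)·L_1 + 0·L_2 + (-9)·L_3 + 2·L_4
Only the constant term is needed; take it from each L_i and combine:
8·(5) + (-9)·(-10) + 0·(10) + (-9)·(-5) + 2·(1) = 177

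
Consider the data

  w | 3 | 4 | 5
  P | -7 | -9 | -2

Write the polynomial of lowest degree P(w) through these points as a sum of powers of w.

Build the Lagrange basis polynomials:
L_0(w) = (w - 4)(w - 5) / [2] = (1/2)w^2 - (9/2)w + 10
L_1(w) = (w - 3)(w - 5) / [-1] = -w^2 + 8w - 15
L_2(w) = (w - 3)(w - 4) / [2] = (1/2)w^2 - (7/2)w + 6
P(w) = (-7)·L_0 + (-9)·L_1 + (-2)·L_2
  (-7)·L_0(w) = -(7/2)w^2 + (63/2)w - 70
  (-9)·L_1(w) = 9w^2 - 72w + 135
  (-2)·L_2(w) = -w^2 + 7w - 12
Adding term by term: (9/2)w^2 - (67/2)w + 53

P(w) = (9/2)w^2 - (67/2)w + 53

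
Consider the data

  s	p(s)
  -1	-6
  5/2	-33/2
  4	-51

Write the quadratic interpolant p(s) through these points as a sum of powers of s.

Build the Lagrange basis polynomials:
L_0(s) = (s - 5/2)(s - 4) / [35/2] = (2/35)s^2 - (13/35)s + 4/7
L_1(s) = (s + 1)(s - 4) / [-21/4] = -(4/21)s^2 + (4/7)s + 16/21
L_2(s) = (s + 1)(s - 5/2) / [15/2] = (2/15)s^2 - (1/5)s - 1/3
p(s) = (-6)·L_0 + (-33/2)·L_1 + (-51)·L_2
  (-6)·L_0(s) = -(12/35)s^2 + (78/35)s - 24/7
  (-33/2)·L_1(s) = (22/7)s^2 - (66/7)s - 88/7
  (-51)·L_2(s) = -(34/5)s^2 + (51/5)s + 17
Adding term by term: -4s^2 + 3s + 1

p(s) = -4s^2 + 3s + 1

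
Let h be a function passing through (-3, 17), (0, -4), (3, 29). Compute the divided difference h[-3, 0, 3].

3

h[-3,0] = (-4 - 17) / (0 - (-3)) = -7
h[0,3] = (29 - (-4)) / (3 - 0) = 11
h[-3,0,3] = (11 - (-7)) / (3 - (-3)) = 3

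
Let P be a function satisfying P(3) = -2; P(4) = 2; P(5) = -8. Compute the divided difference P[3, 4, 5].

P[3,4] = (2 - (-2)) / (4 - 3) = 4
P[4,5] = (-8 - 2) / (5 - 4) = -10
P[3,4,5] = (-10 - 4) / (5 - 3) = -7

-7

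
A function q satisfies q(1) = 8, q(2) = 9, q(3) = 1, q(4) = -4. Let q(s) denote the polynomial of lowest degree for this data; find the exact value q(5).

6

Evaluate each Lagrange basis at s = 5:
L_0(5) = (3)·(2)·(1)/[(-1)·(-2)·(-3)] = -1
L_1(5) = (4)·(2)·(1)/[(1)·(-1)·(-2)] = 4
L_2(5) = (4)·(3)·(1)/[(2)·(1)·(-1)] = -6
L_3(5) = (4)·(3)·(2)/[(3)·(2)·(1)] = 4
Sum: 8·(-1) + 9·(4) + 1·(-6) + (-4)·(4) = 6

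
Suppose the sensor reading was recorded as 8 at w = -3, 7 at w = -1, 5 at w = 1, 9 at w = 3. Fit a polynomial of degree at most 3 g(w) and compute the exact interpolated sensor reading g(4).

247/16

Evaluate each Lagrange basis at w = 4:
L_0(4) = (5)·(3)·(1)/[(-2)·(-4)·(-6)] = -5/16
L_1(4) = (7)·(3)·(1)/[(2)·(-2)·(-4)] = 21/16
L_2(4) = (7)·(5)·(1)/[(4)·(2)·(-2)] = -35/16
L_3(4) = (7)·(5)·(3)/[(6)·(4)·(2)] = 35/16
Sum: 8·(-5/16) + 7·(21/16) + 5·(-35/16) + 9·(35/16) = 247/16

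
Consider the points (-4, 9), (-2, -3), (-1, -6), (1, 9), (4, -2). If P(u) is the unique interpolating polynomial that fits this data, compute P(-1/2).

-6043/1280

L_0(-1/2) = (3/2)·(1/2)·(-3/2)·(-9/2)/[(-2)·(-3)·(-5)·(-8)] = 27/1280
L_1(-1/2) = (7/2)·(1/2)·(-3/2)·(-9/2)/[(2)·(-1)·(-3)·(-6)] = -21/64
L_2(-1/2) = (7/2)·(3/2)·(-3/2)·(-9/2)/[(3)·(1)·(-2)·(-5)] = 189/160
L_3(-1/2) = (7/2)·(3/2)·(1/2)·(-9/2)/[(5)·(3)·(2)·(-3)] = 21/160
L_4(-1/2) = (7/2)·(3/2)·(1/2)·(-3/2)/[(8)·(6)·(5)·(3)] = -7/1280
Sum: 9·(27/1280) + (-3)·(-21/64) + (-6)·(189/160) + 9·(21/160) + (-2)·(-7/1280) = -6043/1280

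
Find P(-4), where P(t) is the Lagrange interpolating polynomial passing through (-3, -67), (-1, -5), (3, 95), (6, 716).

-164

Evaluate each Lagrange basis at t = -4:
L_0(-4) = (-3)·(-7)·(-10)/[(-2)·(-6)·(-9)] = 35/18
L_1(-4) = (-1)·(-7)·(-10)/[(2)·(-4)·(-7)] = -5/4
L_2(-4) = (-1)·(-3)·(-10)/[(6)·(4)·(-3)] = 5/12
L_3(-4) = (-1)·(-3)·(-7)/[(9)·(7)·(3)] = -1/9
Sum: (-67)·(35/18) + (-5)·(-5/4) + 95·(5/12) + 716·(-1/9) = -164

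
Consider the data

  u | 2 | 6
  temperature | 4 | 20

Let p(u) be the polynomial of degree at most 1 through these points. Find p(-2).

-12

Evaluate each Lagrange basis at u = -2:
L_0(-2) = (-8)/[(-4)] = 2
L_1(-2) = (-4)/[(4)] = -1
Sum: 4·(2) + 20·(-1) = -12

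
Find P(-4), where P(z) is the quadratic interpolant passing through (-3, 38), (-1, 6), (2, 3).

Evaluate each Lagrange basis at z = -4:
L_0(-4) = (-3)·(-6)/[(-2)·(-5)] = 9/5
L_1(-4) = (-1)·(-6)/[(2)·(-3)] = -1
L_2(-4) = (-1)·(-3)/[(5)·(3)] = 1/5
Sum: 38·(9/5) + 6·(-1) + 3·(1/5) = 63

63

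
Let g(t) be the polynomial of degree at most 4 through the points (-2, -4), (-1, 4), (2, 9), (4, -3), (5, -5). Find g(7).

206/7

Evaluate each Lagrange basis at t = 7:
L_0(7) = (8)·(5)·(3)·(2)/[(-1)·(-4)·(-6)·(-7)] = 10/7
L_1(7) = (9)·(5)·(3)·(2)/[(1)·(-3)·(-5)·(-6)] = -3
L_2(7) = (9)·(8)·(3)·(2)/[(4)·(3)·(-2)·(-3)] = 6
L_3(7) = (9)·(8)·(5)·(2)/[(6)·(5)·(2)·(-1)] = -12
L_4(7) = (9)·(8)·(5)·(3)/[(7)·(6)·(3)·(1)] = 60/7
Sum: (-4)·(10/7) + 4·(-3) + 9·(6) + (-3)·(-12) + (-5)·(60/7) = 206/7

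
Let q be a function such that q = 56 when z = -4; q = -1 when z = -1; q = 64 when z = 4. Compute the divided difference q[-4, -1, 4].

q[-4,-1] = (-1 - 56) / (-1 - (-4)) = -19
q[-1,4] = (64 - (-1)) / (4 - (-1)) = 13
q[-4,-1,4] = (13 - (-19)) / (4 - (-4)) = 4

4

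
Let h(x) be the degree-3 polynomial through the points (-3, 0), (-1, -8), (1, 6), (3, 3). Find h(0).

Using Newton's divided-difference form:
h[-3,-1] = (-8 - 0) / (-1 - (-3)) = -4
h[-1,1] = (6 - (-8)) / (1 - (-1)) = 7
h[1,3] = (3 - 6) / (3 - 1) = -3/2
h[-3,-1,1] = (7 - (-4)) / (1 - (-3)) = 11/4
h[-1,1,3] = (-3/2 - 7) / (3 - (-1)) = -17/8
h[-3,-1,1,3] = (-17/8 - 11/4) / (3 - (-3)) = -13/16
h(0) = 0 + (-4)·(3) + (11/4)·(3)·(1) + (-13/16)·(3)·(1)·(-1) = -21/16

-21/16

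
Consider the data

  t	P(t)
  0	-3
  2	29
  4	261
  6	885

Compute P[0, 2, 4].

P[0,2] = (29 - (-3)) / (2 - 0) = 16
P[2,4] = (261 - 29) / (4 - 2) = 116
P[0,2,4] = (116 - 16) / (4 - 0) = 25

25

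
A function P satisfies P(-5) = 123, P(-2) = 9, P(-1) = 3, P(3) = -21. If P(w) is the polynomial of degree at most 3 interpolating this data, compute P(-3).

27

Evaluate each Lagrange basis at w = -3:
L_0(-3) = (-1)·(-2)·(-6)/[(-3)·(-4)·(-8)] = 1/8
L_1(-3) = (2)·(-2)·(-6)/[(3)·(-1)·(-5)] = 8/5
L_2(-3) = (2)·(-1)·(-6)/[(4)·(1)·(-4)] = -3/4
L_3(-3) = (2)·(-1)·(-2)/[(8)·(5)·(4)] = 1/40
Sum: 123·(1/8) + 9·(8/5) + 3·(-3/4) + (-21)·(1/40) = 27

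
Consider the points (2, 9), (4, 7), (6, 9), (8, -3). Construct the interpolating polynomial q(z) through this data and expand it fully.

Newton's divided differences:
q[2,4] = (7 - 9) / (4 - 2) = -1
q[4,6] = (9 - 7) / (6 - 4) = 1
q[6,8] = (-3 - 9) / (8 - 6) = -6
q[2,4,6] = (1 - (-1)) / (6 - 2) = 1/2
q[4,6,8] = (-6 - 1) / (8 - 4) = -7/4
q[2,4,6,8] = (-7/4 - 1/2) / (8 - 2) = -3/8
q(z) = 9 + (-1)·(z - 2) + (1/2)·(z - 2)(z - 4) + (-3/8)·(z - 2)(z - 4)(z - 6)
Expanding: q(z) = -(3/8)z^3 + 5z^2 - (41/2)z + 33

q(z) = -(3/8)z^3 + 5z^2 - (41/2)z + 33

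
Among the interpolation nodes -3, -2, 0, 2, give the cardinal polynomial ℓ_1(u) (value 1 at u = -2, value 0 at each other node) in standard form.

ℓ_1(u) = (u + 3)u(u - 2) / [(1)·(-2)·(-4)]
       = (u^3 + u^2 - 6u) / (8)

ℓ_1(u) = (1/8)u^3 + (1/8)u^2 - (3/4)u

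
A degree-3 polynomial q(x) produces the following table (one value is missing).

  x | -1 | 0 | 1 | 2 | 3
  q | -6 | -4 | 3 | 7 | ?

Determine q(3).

The 4 known values determine q uniquely (degree ≤ 3).
L_0(3) = (3)·(2)·(1)/[(-1)·(-2)·(-3)] = -1
L_1(3) = (4)·(2)·(1)/[(1)·(-1)·(-2)] = 4
L_2(3) = (4)·(3)·(1)/[(2)·(1)·(-1)] = -6
L_3(3) = (4)·(3)·(2)/[(3)·(2)·(1)] = 4
Sum: (-6)·(-1) + (-4)·(4) + 3·(-6) + 7·(4) = 0

0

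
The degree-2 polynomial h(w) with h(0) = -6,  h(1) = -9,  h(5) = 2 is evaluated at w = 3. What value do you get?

L_0(3) = (2)·(-2)/[(-1)·(-5)] = -4/5
L_1(3) = (3)·(-2)/[(1)·(-4)] = 3/2
L_2(3) = (3)·(2)/[(5)·(4)] = 3/10
Sum: (-6)·(-4/5) + (-9)·(3/2) + 2·(3/10) = -81/10

-81/10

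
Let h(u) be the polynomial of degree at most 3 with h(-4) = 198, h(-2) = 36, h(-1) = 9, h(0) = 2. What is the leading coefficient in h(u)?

Build the Lagrange basis polynomials:
L_0(u) = (u + 2)(u + 1)u / [-24] = -(1/24)u^3 - (1/8)u^2 - (1/12)u
L_1(u) = (u + 4)(u + 1)u / [4] = (1/4)u^3 + (5/4)u^2 + u
L_2(u) = (u + 4)(u + 2)u / [-3] = -(1/3)u^3 - 2u^2 - (8/3)u
L_3(u) = (u + 4)(u + 2)(u + 1) / [8] = (1/8)u^3 + (7/8)u^2 + (7/4)u + 1
h(u) = 198·L_0 + 36·L_1 + 9·L_2 + 2·L_3
Only the coefficient of u^3 is needed; take it from each L_i and combine:
198·(-1/24) + 36·(1/4) + 9·(-1/3) + 2·(1/8) = -2

-2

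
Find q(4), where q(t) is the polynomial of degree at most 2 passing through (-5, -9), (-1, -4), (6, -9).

-81/14

Evaluate each Lagrange basis at t = 4:
L_0(4) = (5)·(-2)/[(-4)·(-11)] = -5/22
L_1(4) = (9)·(-2)/[(4)·(-7)] = 9/14
L_2(4) = (9)·(5)/[(11)·(7)] = 45/77
Sum: (-9)·(-5/22) + (-4)·(9/14) + (-9)·(45/77) = -81/14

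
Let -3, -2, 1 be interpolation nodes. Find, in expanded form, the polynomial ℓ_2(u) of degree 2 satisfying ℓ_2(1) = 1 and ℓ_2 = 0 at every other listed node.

ℓ_2(u) = (u + 3)(u + 2) / [(4)·(3)]
       = (u^2 + 5u + 6) / (12)

ℓ_2(u) = (1/12)u^2 + (5/12)u + 1/2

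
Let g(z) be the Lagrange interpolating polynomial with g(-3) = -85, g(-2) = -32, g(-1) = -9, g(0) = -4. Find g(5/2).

17/2

Evaluate each Lagrange basis at z = 5/2:
L_0(5/2) = (9/2)·(7/2)·(5/2)/[(-1)·(-2)·(-3)] = -105/16
L_1(5/2) = (11/2)·(7/2)·(5/2)/[(1)·(-1)·(-2)] = 385/16
L_2(5/2) = (11/2)·(9/2)·(5/2)/[(2)·(1)·(-1)] = -495/16
L_3(5/2) = (11/2)·(9/2)·(7/2)/[(3)·(2)·(1)] = 231/16
Sum: (-85)·(-105/16) + (-32)·(385/16) + (-9)·(-495/16) + (-4)·(231/16) = 17/2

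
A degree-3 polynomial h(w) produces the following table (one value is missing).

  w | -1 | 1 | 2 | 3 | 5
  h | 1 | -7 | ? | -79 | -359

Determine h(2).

-26

The 4 known values determine h uniquely (degree ≤ 3).
Evaluate each Lagrange basis at w = 2:
L_0(2) = (1)·(-1)·(-3)/[(-2)·(-4)·(-6)] = -1/16
L_1(2) = (3)·(-1)·(-3)/[(2)·(-2)·(-4)] = 9/16
L_2(2) = (3)·(1)·(-3)/[(4)·(2)·(-2)] = 9/16
L_3(2) = (3)·(1)·(-1)/[(6)·(4)·(2)] = -1/16
Sum: 1·(-1/16) + (-7)·(9/16) + (-79)·(9/16) + (-359)·(-1/16) = -26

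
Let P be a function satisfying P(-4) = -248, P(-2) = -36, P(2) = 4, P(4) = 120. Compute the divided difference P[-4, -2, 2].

P[-4,-2] = (-36 - (-248)) / (-2 - (-4)) = 106
P[-2,2] = (4 - (-36)) / (2 - (-2)) = 10
P[-4,-2,2] = (10 - 106) / (2 - (-4)) = -16

-16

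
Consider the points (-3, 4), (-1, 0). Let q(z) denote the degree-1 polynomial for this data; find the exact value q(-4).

L_0(-4) = (-3)/[(-2)] = 3/2
L_1(-4) = (-1)/[(2)] = -1/2
Sum: 4·(3/2) + 0 = 6

6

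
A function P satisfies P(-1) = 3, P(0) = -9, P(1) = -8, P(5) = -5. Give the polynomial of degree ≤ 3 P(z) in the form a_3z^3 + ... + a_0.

Newton's divided differences:
P[-1,0] = (-9 - 3) / (0 - (-1)) = -12
P[0,1] = (-8 - (-9)) / (1 - 0) = 1
P[1,5] = (-5 - (-8)) / (5 - 1) = 3/4
P[-1,0,1] = (1 - (-12)) / (1 - (-1)) = 13/2
P[0,1,5] = (3/4 - 1) / (5 - 0) = -1/20
P[-1,0,1,5] = (-1/20 - 13/2) / (5 - (-1)) = -131/120
P(z) = 3 + (-12)·(z + 1) + (13/2)·(z + 1)z + (-131/120)·(z + 1)z(z - 1)
Expanding: P(z) = -(131/120)z^3 + (13/2)z^2 - (529/120)z - 9

P(z) = -(131/120)z^3 + (13/2)z^2 - (529/120)z - 9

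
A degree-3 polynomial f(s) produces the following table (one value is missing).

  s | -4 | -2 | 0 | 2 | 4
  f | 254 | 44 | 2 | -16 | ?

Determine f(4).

-154

The 4 known values determine f uniquely (degree ≤ 3).
Evaluate each Lagrange basis at s = 4:
L_0(4) = (6)·(4)·(2)/[(-2)·(-4)·(-6)] = -1
L_1(4) = (8)·(4)·(2)/[(2)·(-2)·(-4)] = 4
L_2(4) = (8)·(6)·(2)/[(4)·(2)·(-2)] = -6
L_3(4) = (8)·(6)·(4)/[(6)·(4)·(2)] = 4
Sum: 254·(-1) + 44·(4) + 2·(-6) + (-16)·(4) = -154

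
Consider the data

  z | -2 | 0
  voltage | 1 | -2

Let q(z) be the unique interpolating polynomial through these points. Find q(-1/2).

Evaluate each Lagrange basis at z = -1/2:
L_0(-1/2) = (-1/2)/[(-2)] = 1/4
L_1(-1/2) = (3/2)/[(2)] = 3/4
Sum: 1·(1/4) + (-2)·(3/4) = -5/4

-5/4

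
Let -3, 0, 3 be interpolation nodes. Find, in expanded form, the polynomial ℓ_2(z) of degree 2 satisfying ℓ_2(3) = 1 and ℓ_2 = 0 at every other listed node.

ℓ_2(z) = (1/18)z^2 + (1/6)z

ℓ_2(z) = (z + 3)z / [(6)·(3)]
       = (z^2 + 3z) / (18)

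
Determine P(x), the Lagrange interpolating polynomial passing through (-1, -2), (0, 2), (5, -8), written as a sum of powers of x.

P(x) = -x^2 + 3x + 2

Build the Lagrange basis polynomials:
L_0(x) = x(x - 5) / [6] = (1/6)x^2 - (5/6)x
L_1(x) = (x + 1)(x - 5) / [-5] = -(1/5)x^2 + (4/5)x + 1
L_2(x) = (x + 1)x / [30] = (1/30)x^2 + (1/30)x
P(x) = (-2)·L_0 + 2·L_1 + (-8)·L_2
  (-2)·L_0(x) = -(1/3)x^2 + (5/3)x
  2·L_1(x) = -(2/5)x^2 + (8/5)x + 2
  (-8)·L_2(x) = -(4/15)x^2 - (4/15)x
Adding term by term: -x^2 + 3x + 2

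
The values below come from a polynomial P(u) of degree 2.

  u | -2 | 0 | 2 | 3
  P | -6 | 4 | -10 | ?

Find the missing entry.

-26

The 3 known values determine P uniquely (degree ≤ 2).
L_0(3) = (3)·(1)/[(-2)·(-4)] = 3/8
L_1(3) = (5)·(1)/[(2)·(-2)] = -5/4
L_2(3) = (5)·(3)/[(4)·(2)] = 15/8
Sum: (-6)·(3/8) + 4·(-5/4) + (-10)·(15/8) = -26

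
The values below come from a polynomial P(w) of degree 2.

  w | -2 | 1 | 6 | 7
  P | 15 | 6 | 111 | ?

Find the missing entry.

150

The 3 known values determine P uniquely (degree ≤ 2).
Evaluate each Lagrange basis at w = 7:
L_0(7) = (6)·(1)/[(-3)·(-8)] = 1/4
L_1(7) = (9)·(1)/[(3)·(-5)] = -3/5
L_2(7) = (9)·(6)/[(8)·(5)] = 27/20
Sum: 15·(1/4) + 6·(-3/5) + 111·(27/20) = 150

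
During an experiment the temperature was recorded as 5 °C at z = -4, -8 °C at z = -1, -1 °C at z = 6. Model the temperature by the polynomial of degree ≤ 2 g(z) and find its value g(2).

-57/5

Using Newton's divided-difference form:
g[-4,-1] = (-8 - 5) / (-1 - (-4)) = -13/3
g[-1,6] = (-1 - (-8)) / (6 - (-1)) = 1
g[-4,-1,6] = (1 - (-13/3)) / (6 - (-4)) = 8/15
g(2) = 5 + (-13/3)·(6) + (8/15)·(6)·(3) = -57/5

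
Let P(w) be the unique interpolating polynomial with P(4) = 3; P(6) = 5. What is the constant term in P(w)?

Build the Lagrange basis polynomials:
L_0(w) = (w - 6) / [-2] = -(1/2)w + 3
L_1(w) = (w - 4) / [2] = (1/2)w - 2
P(w) = 3·L_0 + 5·L_1
Only the constant term is needed; take it from each L_i and combine:
3·(3) + 5·(-2) = -1

-1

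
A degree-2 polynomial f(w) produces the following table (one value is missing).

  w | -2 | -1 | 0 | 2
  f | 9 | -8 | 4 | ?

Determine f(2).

The 3 known values determine f uniquely (degree ≤ 2).
Evaluate each Lagrange basis at w = 2:
L_0(2) = (3)·(2)/[(-1)·(-2)] = 3
L_1(2) = (4)·(2)/[(1)·(-1)] = -8
L_2(2) = (4)·(3)/[(2)·(1)] = 6
Sum: 9·(3) + (-8)·(-8) + 4·(6) = 115

115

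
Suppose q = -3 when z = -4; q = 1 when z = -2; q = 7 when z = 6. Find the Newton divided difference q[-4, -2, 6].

q[-4,-2] = (1 - (-3)) / (-2 - (-4)) = 2
q[-2,6] = (7 - 1) / (6 - (-2)) = 3/4
q[-4,-2,6] = (3/4 - 2) / (6 - (-4)) = -1/8

-1/8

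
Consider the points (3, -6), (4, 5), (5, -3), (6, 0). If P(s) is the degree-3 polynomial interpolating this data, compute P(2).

-66

L_0(2) = (-2)·(-3)·(-4)/[(-1)·(-2)·(-3)] = 4
L_1(2) = (-1)·(-3)·(-4)/[(1)·(-1)·(-2)] = -6
L_2(2) = (-1)·(-2)·(-4)/[(2)·(1)·(-1)] = 4
L_3(2) = (-1)·(-2)·(-3)/[(3)·(2)·(1)] = -1
Sum: (-6)·(4) + 5·(-6) + (-3)·(4) + 0 = -66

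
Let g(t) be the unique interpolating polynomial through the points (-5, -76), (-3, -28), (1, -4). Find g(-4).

-49

Evaluate each Lagrange basis at t = -4:
L_0(-4) = (-1)·(-5)/[(-2)·(-6)] = 5/12
L_1(-4) = (1)·(-5)/[(2)·(-4)] = 5/8
L_2(-4) = (1)·(-1)/[(6)·(4)] = -1/24
Sum: (-76)·(5/12) + (-28)·(5/8) + (-4)·(-1/24) = -49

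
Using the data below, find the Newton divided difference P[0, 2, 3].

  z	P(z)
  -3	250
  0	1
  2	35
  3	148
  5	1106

P[0,2] = (35 - 1) / (2 - 0) = 17
P[2,3] = (148 - 35) / (3 - 2) = 113
P[0,2,3] = (113 - 17) / (3 - 0) = 32

32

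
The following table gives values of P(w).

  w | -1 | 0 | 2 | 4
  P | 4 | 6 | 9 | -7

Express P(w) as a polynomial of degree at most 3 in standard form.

Build the Lagrange basis polynomials:
L_0(w) = w(w - 2)(w - 4) / [-15] = -(1/15)w^3 + (2/5)w^2 - (8/15)w
L_1(w) = (w + 1)(w - 2)(w - 4) / [8] = (1/8)w^3 - (5/8)w^2 + (1/4)w + 1
L_2(w) = (w + 1)w(w - 4) / [-12] = -(1/12)w^3 + (1/4)w^2 + (1/3)w
L_3(w) = (w + 1)w(w - 2) / [40] = (1/40)w^3 - (1/40)w^2 - (1/20)w
P(w) = 4·L_0 + 6·L_1 + 9·L_2 + (-7)·L_3
  4·L_0(w) = -(4/15)w^3 + (8/5)w^2 - (32/15)w
  6·L_1(w) = (3/4)w^3 - (15/4)w^2 + (3/2)w + 6
  9·L_2(w) = -(3/4)w^3 + (9/4)w^2 + 3w
  (-7)·L_3(w) = -(7/40)w^3 + (7/40)w^2 + (7/20)w
Adding term by term: -(53/120)w^3 + (11/40)w^2 + (163/60)w + 6

P(w) = -(53/120)w^3 + (11/40)w^2 + (163/60)w + 6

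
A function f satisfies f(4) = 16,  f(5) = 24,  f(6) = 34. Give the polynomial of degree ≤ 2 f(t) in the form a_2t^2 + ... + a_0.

f(t) = t^2 - t + 4

Build the Lagrange basis polynomials:
L_0(t) = (t - 5)(t - 6) / [2] = (1/2)t^2 - (11/2)t + 15
L_1(t) = (t - 4)(t - 6) / [-1] = -t^2 + 10t - 24
L_2(t) = (t - 4)(t - 5) / [2] = (1/2)t^2 - (9/2)t + 10
f(t) = 16·L_0 + 24·L_1 + 34·L_2
  16·L_0(t) = 8t^2 - 88t + 240
  24·L_1(t) = -24t^2 + 240t - 576
  34·L_2(t) = 17t^2 - 153t + 340
Adding term by term: t^2 - t + 4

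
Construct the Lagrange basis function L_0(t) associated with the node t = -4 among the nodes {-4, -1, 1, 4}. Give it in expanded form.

L_0(t) = -(1/120)t^3 + (1/30)t^2 + (1/120)t - 1/30

L_0(t) = (t + 1)(t - 1)(t - 4) / [(-3)·(-5)·(-8)]
       = (t^3 - 4t^2 - t + 4) / (-120)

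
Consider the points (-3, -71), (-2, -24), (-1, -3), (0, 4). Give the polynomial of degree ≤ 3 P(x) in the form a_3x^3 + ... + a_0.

P(x) = 2x^3 - x^2 + 4x + 4

Build the Lagrange basis polynomials:
L_0(x) = (x + 2)(x + 1)x / [-6] = -(1/6)x^3 - (1/2)x^2 - (1/3)x
L_1(x) = (x + 3)(x + 1)x / [2] = (1/2)x^3 + 2x^2 + (3/2)x
L_2(x) = (x + 3)(x + 2)x / [-2] = -(1/2)x^3 - (5/2)x^2 - 3x
L_3(x) = (x + 3)(x + 2)(x + 1) / [6] = (1/6)x^3 + x^2 + (11/6)x + 1
P(x) = (-71)·L_0 + (-24)·L_1 + (-3)·L_2 + 4·L_3
  (-71)·L_0(x) = (71/6)x^3 + (71/2)x^2 + (71/3)x
  (-24)·L_1(x) = -12x^3 - 48x^2 - 36x
  (-3)·L_2(x) = (3/2)x^3 + (15/2)x^2 + 9x
  4·L_3(x) = (2/3)x^3 + 4x^2 + (22/3)x + 4
Adding term by term: 2x^3 - x^2 + 4x + 4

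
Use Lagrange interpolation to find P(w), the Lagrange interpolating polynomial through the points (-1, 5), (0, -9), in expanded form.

Build the Lagrange basis polynomials:
L_0(w) = w / [-1] = -w
L_1(w) = (w + 1) / [1] = w + 1
P(w) = 5·L_0 + (-9)·L_1
  5·L_0(w) = -5w
  (-9)·L_1(w) = -9w - 9
Adding term by term: -14w - 9

P(w) = -14w - 9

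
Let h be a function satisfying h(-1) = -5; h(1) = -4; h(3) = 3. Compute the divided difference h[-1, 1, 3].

3/4

h[-1,1] = (-4 - (-5)) / (1 - (-1)) = 1/2
h[1,3] = (3 - (-4)) / (3 - 1) = 7/2
h[-1,1,3] = (7/2 - 1/2) / (3 - (-1)) = 3/4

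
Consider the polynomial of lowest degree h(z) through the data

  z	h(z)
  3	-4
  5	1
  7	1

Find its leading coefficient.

-5/8

The leading coefficient equals the top divided difference h[3,5,7].
h[3,5] = (1 - (-4)) / (5 - 3) = 5/2
h[5,7] = (1 - 1) / (7 - 5) = 0
h[3,5,7] = (0 - 5/2) / (7 - 3) = -5/8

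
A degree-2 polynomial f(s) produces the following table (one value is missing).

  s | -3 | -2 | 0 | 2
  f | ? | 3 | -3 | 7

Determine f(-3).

The 3 known values determine f uniquely (degree ≤ 2).
Evaluate each Lagrange basis at s = -3:
L_0(-3) = (-3)·(-5)/[(-2)·(-4)] = 15/8
L_1(-3) = (-1)·(-5)/[(2)·(-2)] = -5/4
L_2(-3) = (-1)·(-3)/[(4)·(2)] = 3/8
Sum: 3·(15/8) + (-3)·(-5/4) + 7·(3/8) = 12

12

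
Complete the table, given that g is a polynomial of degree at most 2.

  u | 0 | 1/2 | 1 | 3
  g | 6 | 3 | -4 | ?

-72

The 3 known values determine g uniquely (degree ≤ 2).
Evaluate each Lagrange basis at u = 3:
L_0(3) = (5/2)·(2)/[(-1/2)·(-1)] = 10
L_1(3) = (3)·(2)/[(1/2)·(-1/2)] = -24
L_2(3) = (3)·(5/2)/[(1)·(1/2)] = 15
Sum: 6·(10) + 3·(-24) + (-4)·(15) = -72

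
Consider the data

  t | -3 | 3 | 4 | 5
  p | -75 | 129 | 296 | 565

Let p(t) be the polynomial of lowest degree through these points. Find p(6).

960

Using Newton's divided-difference form:
p[-3,3] = (129 - (-75)) / (3 - (-3)) = 34
p[3,4] = (296 - 129) / (4 - 3) = 167
p[4,5] = (565 - 296) / (5 - 4) = 269
p[-3,3,4] = (167 - 34) / (4 - (-3)) = 19
p[3,4,5] = (269 - 167) / (5 - 3) = 51
p[-3,3,4,5] = (51 - 19) / (5 - (-3)) = 4
p(6) = -75 + 34·(9) + 19·(9)·(3) + 4·(9)·(3)·(2) = 960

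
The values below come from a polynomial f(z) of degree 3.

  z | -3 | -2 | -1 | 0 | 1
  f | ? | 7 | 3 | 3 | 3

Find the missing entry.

The 4 known values determine f uniquely (degree ≤ 3).
L_0(-3) = (-2)·(-3)·(-4)/[(-1)·(-2)·(-3)] = 4
L_1(-3) = (-1)·(-3)·(-4)/[(1)·(-1)·(-2)] = -6
L_2(-3) = (-1)·(-2)·(-4)/[(2)·(1)·(-1)] = 4
L_3(-3) = (-1)·(-2)·(-3)/[(3)·(2)·(1)] = -1
Sum: 7·(4) + 3·(-6) + 3·(4) + 3·(-1) = 19

19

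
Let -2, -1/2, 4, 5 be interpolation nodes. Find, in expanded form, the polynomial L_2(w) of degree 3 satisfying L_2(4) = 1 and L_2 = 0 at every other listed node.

L_2(w) = -(1/27)w^3 + (5/54)w^2 + (23/54)w + 5/27

L_2(w) = (w + 2)(w + 1/2)(w - 5) / [(6)·(9/2)·(-1)]
       = (w^3 - (5/2)w^2 - (23/2)w - 5) / (-27)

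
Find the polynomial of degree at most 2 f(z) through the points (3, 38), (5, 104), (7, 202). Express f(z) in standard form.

f(z) = 4z^2 + z - 1

Build the Lagrange basis polynomials:
L_0(z) = (z - 5)(z - 7) / [8] = (1/8)z^2 - (3/2)z + 35/8
L_1(z) = (z - 3)(z - 7) / [-4] = -(1/4)z^2 + (5/2)z - 21/4
L_2(z) = (z - 3)(z - 5) / [8] = (1/8)z^2 - z + 15/8
f(z) = 38·L_0 + 104·L_1 + 202·L_2
  38·L_0(z) = (19/4)z^2 - 57z + 665/4
  104·L_1(z) = -26z^2 + 260z - 546
  202·L_2(z) = (101/4)z^2 - 202z + 1515/4
Adding term by term: 4z^2 + z - 1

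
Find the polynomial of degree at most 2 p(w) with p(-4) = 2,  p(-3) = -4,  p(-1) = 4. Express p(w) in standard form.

Build the Lagrange basis polynomials:
L_0(w) = (w + 3)(w + 1) / [3] = (1/3)w^2 + (4/3)w + 1
L_1(w) = (w + 4)(w + 1) / [-2] = -(1/2)w^2 - (5/2)w - 2
L_2(w) = (w + 4)(w + 3) / [6] = (1/6)w^2 + (7/6)w + 2
p(w) = 2·L_0 + (-4)·L_1 + 4·L_2
  2·L_0(w) = (2/3)w^2 + (8/3)w + 2
  (-4)·L_1(w) = 2w^2 + 10w + 8
  4·L_2(w) = (2/3)w^2 + (14/3)w + 8
Adding term by term: (10/3)w^2 + (52/3)w + 18

p(w) = (10/3)w^2 + (52/3)w + 18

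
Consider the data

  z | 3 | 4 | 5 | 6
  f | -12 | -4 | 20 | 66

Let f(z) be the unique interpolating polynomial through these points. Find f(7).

Using Newton's divided-difference form:
f[3,4] = (-4 - (-12)) / (4 - 3) = 8
f[4,5] = (20 - (-4)) / (5 - 4) = 24
f[5,6] = (66 - 20) / (6 - 5) = 46
f[3,4,5] = (24 - 8) / (5 - 3) = 8
f[4,5,6] = (46 - 24) / (6 - 4) = 11
f[3,4,5,6] = (11 - 8) / (6 - 3) = 1
f(7) = -12 + 8·(4) + 8·(4)·(3) + 1·(4)·(3)·(2) = 140

140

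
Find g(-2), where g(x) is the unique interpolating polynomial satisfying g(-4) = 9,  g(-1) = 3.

5

Evaluate each Lagrange basis at x = -2:
L_0(-2) = (-1)/[(-3)] = 1/3
L_1(-2) = (2)/[(3)] = 2/3
Sum: 9·(1/3) + 3·(2/3) = 5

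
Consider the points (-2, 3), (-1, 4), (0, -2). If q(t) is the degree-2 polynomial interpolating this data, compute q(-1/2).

15/8

Using Newton's divided-difference form:
q[-2,-1] = (4 - 3) / (-1 - (-2)) = 1
q[-1,0] = (-2 - 4) / (0 - (-1)) = -6
q[-2,-1,0] = (-6 - 1) / (0 - (-2)) = -7/2
q(-1/2) = 3 + 1·(3/2) + (-7/2)·(3/2)·(1/2) = 15/8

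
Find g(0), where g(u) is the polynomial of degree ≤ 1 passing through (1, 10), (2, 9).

Evaluate each Lagrange basis at u = 0:
L_0(0) = (-2)/[(-1)] = 2
L_1(0) = (-1)/[(1)] = -1
Sum: 10·(2) + 9·(-1) = 11

11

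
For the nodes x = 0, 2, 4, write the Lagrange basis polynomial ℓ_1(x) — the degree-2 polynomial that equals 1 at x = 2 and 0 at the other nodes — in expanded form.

ℓ_1(x) = x(x - 4) / [(2)·(-2)]
       = (x^2 - 4x) / (-4)

ℓ_1(x) = -(1/4)x^2 + x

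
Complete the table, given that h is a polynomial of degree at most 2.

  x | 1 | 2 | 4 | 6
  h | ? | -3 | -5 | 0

The 3 known values determine h uniquely (degree ≤ 2).
Evaluate each Lagrange basis at x = 1:
L_0(1) = (-3)·(-5)/[(-2)·(-4)] = 15/8
L_1(1) = (-1)·(-5)/[(2)·(-2)] = -5/4
L_2(1) = (-1)·(-3)/[(4)·(2)] = 3/8
Sum: (-3)·(15/8) + (-5)·(-5/4) + 0 = 5/8

5/8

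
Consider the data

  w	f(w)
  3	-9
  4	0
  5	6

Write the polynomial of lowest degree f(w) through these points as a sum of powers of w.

L_0(w) = (w - 4)(w - 5) / [2] = (1/2)w^2 - (9/2)w + 10
L_1(w) = (w - 3)(w - 5) / [-1] = -w^2 + 8w - 15
L_2(w) = (w - 3)(w - 4) / [2] = (1/2)w^2 - (7/2)w + 6
f(w) = (-9)·L_0 + 0·L_1 + 6·L_2
  (-9)·L_0(w) = -(9/2)w^2 + (81/2)w - 90
  0·L_1(w) = 0
  6·L_2(w) = 3w^2 - 21w + 36
Adding term by term: -(3/2)w^2 + (39/2)w - 54

f(w) = -(3/2)w^2 + (39/2)w - 54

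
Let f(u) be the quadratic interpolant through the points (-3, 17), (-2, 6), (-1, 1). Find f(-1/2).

L_0(-1/2) = (3/2)·(1/2)/[(-1)·(-2)] = 3/8
L_1(-1/2) = (5/2)·(1/2)/[(1)·(-1)] = -5/4
L_2(-1/2) = (5/2)·(3/2)/[(2)·(1)] = 15/8
Sum: 17·(3/8) + 6·(-5/4) + 1·(15/8) = 3/4

3/4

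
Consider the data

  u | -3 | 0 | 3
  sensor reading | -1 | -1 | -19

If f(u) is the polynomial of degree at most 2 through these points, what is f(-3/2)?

5/4

Evaluate each Lagrange basis at u = -3/2:
L_0(-3/2) = (-3/2)·(-9/2)/[(-3)·(-6)] = 3/8
L_1(-3/2) = (3/2)·(-9/2)/[(3)·(-3)] = 3/4
L_2(-3/2) = (3/2)·(-3/2)/[(6)·(3)] = -1/8
Sum: (-1)·(3/8) + (-1)·(3/4) + (-19)·(-1/8) = 5/4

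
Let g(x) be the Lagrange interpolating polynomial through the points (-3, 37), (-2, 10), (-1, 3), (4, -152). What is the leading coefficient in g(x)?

The leading coefficient equals the top divided difference g[-3,-2,-1,4].
g[-3,-2] = (10 - 37) / (-2 - (-3)) = -27
g[-2,-1] = (3 - 10) / (-1 - (-2)) = -7
g[-1,4] = (-152 - 3) / (4 - (-1)) = -31
g[-3,-2,-1] = (-7 - (-27)) / (-1 - (-3)) = 10
g[-2,-1,4] = (-31 - (-7)) / (4 - (-2)) = -4
g[-3,-2,-1,4] = (-4 - 10) / (4 - (-3)) = -2

-2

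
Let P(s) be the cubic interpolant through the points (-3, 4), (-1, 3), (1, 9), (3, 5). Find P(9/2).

L_0(9/2) = (11/2)·(7/2)·(3/2)/[(-2)·(-4)·(-6)] = -77/128
L_1(9/2) = (15/2)·(7/2)·(3/2)/[(2)·(-2)·(-4)] = 315/128
L_2(9/2) = (15/2)·(11/2)·(3/2)/[(4)·(2)·(-2)] = -495/128
L_3(9/2) = (15/2)·(11/2)·(7/2)/[(6)·(4)·(2)] = 385/128
Sum: 4·(-77/128) + 3·(315/128) + 9·(-495/128) + 5·(385/128) = -1893/128

-1893/128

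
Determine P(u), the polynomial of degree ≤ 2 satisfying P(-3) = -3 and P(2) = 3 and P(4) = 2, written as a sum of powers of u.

P(u) = -(17/70)u^2 + (67/70)u + 72/35

Newton's divided differences:
P[-3,2] = (3 - (-3)) / (2 - (-3)) = 6/5
P[2,4] = (2 - 3) / (4 - 2) = -1/2
P[-3,2,4] = (-1/2 - 6/5) / (4 - (-3)) = -17/70
P(u) = -3 + (6/5)·(u + 3) + (-17/70)·(u + 3)(u - 2)
Expanding: P(u) = -(17/70)u^2 + (67/70)u + 72/35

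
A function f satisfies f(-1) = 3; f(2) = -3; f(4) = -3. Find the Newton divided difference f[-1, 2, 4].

f[-1,2] = (-3 - 3) / (2 - (-1)) = -2
f[2,4] = (-3 - (-3)) / (4 - 2) = 0
f[-1,2,4] = (0 - (-2)) / (4 - (-1)) = 2/5

2/5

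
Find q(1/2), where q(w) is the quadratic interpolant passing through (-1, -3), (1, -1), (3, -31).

3/2

Evaluate each Lagrange basis at w = 1/2:
L_0(1/2) = (-1/2)·(-5/2)/[(-2)·(-4)] = 5/32
L_1(1/2) = (3/2)·(-5/2)/[(2)·(-2)] = 15/16
L_2(1/2) = (3/2)·(-1/2)/[(4)·(2)] = -3/32
Sum: (-3)·(5/32) + (-1)·(15/16) + (-31)·(-3/32) = 3/2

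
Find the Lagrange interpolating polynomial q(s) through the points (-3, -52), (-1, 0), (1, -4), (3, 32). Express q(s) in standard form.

q(s) = 2s^3 - s^2 - 4s - 1

Build the Lagrange basis polynomials:
L_0(s) = (s + 1)(s - 1)(s - 3) / [-48] = -(1/48)s^3 + (1/16)s^2 + (1/48)s - 1/16
L_1(s) = (s + 3)(s - 1)(s - 3) / [16] = (1/16)s^3 - (1/16)s^2 - (9/16)s + 9/16
L_2(s) = (s + 3)(s + 1)(s - 3) / [-16] = -(1/16)s^3 - (1/16)s^2 + (9/16)s + 9/16
L_3(s) = (s + 3)(s + 1)(s - 1) / [48] = (1/48)s^3 + (1/16)s^2 - (1/48)s - 1/16
q(s) = (-52)·L_0 + 0·L_1 + (-4)·L_2 + 32·L_3
  (-52)·L_0(s) = (13/12)s^3 - (13/4)s^2 - (13/12)s + 13/4
  0·L_1(s) = 0
  (-4)·L_2(s) = (1/4)s^3 + (1/4)s^2 - (9/4)s - 9/4
  32·L_3(s) = (2/3)s^3 + 2s^2 - (2/3)s - 2
Adding term by term: 2s^3 - s^2 - 4s - 1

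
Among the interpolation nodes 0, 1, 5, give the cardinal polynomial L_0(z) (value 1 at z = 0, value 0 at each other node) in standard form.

L_0(z) = (1/5)z^2 - (6/5)z + 1

L_0(z) = (z - 1)(z - 5) / [(-1)·(-5)]
       = (z^2 - 6z + 5) / (5)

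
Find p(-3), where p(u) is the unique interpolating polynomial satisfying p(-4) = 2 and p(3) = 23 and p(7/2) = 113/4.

Evaluate each Lagrange basis at u = -3:
L_0(-3) = (-6)·(-13/2)/[(-7)·(-15/2)] = 26/35
L_1(-3) = (1)·(-13/2)/[(7)·(-1/2)] = 13/7
L_2(-3) = (1)·(-6)/[(15/2)·(1/2)] = -8/5
Sum: 2·(26/35) + 23·(13/7) + 113/4·(-8/5) = -1

-1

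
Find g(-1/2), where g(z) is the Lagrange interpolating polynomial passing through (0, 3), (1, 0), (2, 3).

27/4

L_0(-1/2) = (-3/2)·(-5/2)/[(-1)·(-2)] = 15/8
L_1(-1/2) = (-1/2)·(-5/2)/[(1)·(-1)] = -5/4
L_2(-1/2) = (-1/2)·(-3/2)/[(2)·(1)] = 3/8
Sum: 3·(15/8) + 0 + 3·(3/8) = 27/4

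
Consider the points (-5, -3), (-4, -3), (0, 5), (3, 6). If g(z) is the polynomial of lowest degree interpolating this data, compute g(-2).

Evaluate each Lagrange basis at z = -2:
L_0(-2) = (2)·(-2)·(-5)/[(-1)·(-5)·(-8)] = -1/2
L_1(-2) = (3)·(-2)·(-5)/[(1)·(-4)·(-7)] = 15/14
L_2(-2) = (3)·(2)·(-5)/[(5)·(4)·(-3)] = 1/2
L_3(-2) = (3)·(2)·(-2)/[(8)·(7)·(3)] = -1/14
Sum: (-3)·(-1/2) + (-3)·(15/14) + 5·(1/2) + 6·(-1/14) = 5/14

5/14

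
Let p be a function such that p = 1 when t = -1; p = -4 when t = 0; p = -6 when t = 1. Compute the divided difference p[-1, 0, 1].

3/2

p[-1,0] = (-4 - 1) / (0 - (-1)) = -5
p[0,1] = (-6 - (-4)) / (1 - 0) = -2
p[-1,0,1] = (-2 - (-5)) / (1 - (-1)) = 3/2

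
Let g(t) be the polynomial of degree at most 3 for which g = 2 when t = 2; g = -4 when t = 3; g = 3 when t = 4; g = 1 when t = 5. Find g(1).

43

Using Newton's divided-difference form:
g[2,3] = (-4 - 2) / (3 - 2) = -6
g[3,4] = (3 - (-4)) / (4 - 3) = 7
g[4,5] = (1 - 3) / (5 - 4) = -2
g[2,3,4] = (7 - (-6)) / (4 - 2) = 13/2
g[3,4,5] = (-2 - 7) / (5 - 3) = -9/2
g[2,3,4,5] = (-9/2 - 13/2) / (5 - 2) = -11/3
g(1) = 2 + (-6)·(-1) + (13/2)·(-1)·(-2) + (-11/3)·(-1)·(-2)·(-3) = 43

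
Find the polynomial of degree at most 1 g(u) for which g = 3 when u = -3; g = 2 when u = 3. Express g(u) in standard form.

g(u) = -(1/6)u + 5/2

Build the Lagrange basis polynomials:
L_0(u) = (u - 3) / [-6] = -(1/6)u + 1/2
L_1(u) = (u + 3) / [6] = (1/6)u + 1/2
g(u) = 3·L_0 + 2·L_1
  3·L_0(u) = -(1/2)u + 3/2
  2·L_1(u) = (1/3)u + 1
Adding term by term: -(1/6)u + 5/2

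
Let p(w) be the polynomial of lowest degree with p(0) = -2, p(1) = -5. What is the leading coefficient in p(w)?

The leading coefficient equals the top divided difference p[0,1].
p[0,1] = (-5 - (-2)) / (1 - 0) = -3

-3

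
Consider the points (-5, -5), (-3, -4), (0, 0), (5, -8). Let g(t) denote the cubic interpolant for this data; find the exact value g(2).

3/5

Evaluate each Lagrange basis at t = 2:
L_0(2) = (5)·(2)·(-3)/[(-2)·(-5)·(-10)] = 3/10
L_1(2) = (7)·(2)·(-3)/[(2)·(-3)·(-8)] = -7/8
L_2(2) = (7)·(5)·(-3)/[(5)·(3)·(-5)] = 7/5
L_3(2) = (7)·(5)·(2)/[(10)·(8)·(5)] = 7/40
Sum: (-5)·(3/10) + (-4)·(-7/8) + 0 + (-8)·(7/40) = 3/5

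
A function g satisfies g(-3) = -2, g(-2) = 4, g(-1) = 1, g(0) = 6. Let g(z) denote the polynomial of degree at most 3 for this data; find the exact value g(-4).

Using Newton's divided-difference form:
g[-3,-2] = (4 - (-2)) / (-2 - (-3)) = 6
g[-2,-1] = (1 - 4) / (-1 - (-2)) = -3
g[-1,0] = (6 - 1) / (0 - (-1)) = 5
g[-3,-2,-1] = (-3 - 6) / (-1 - (-3)) = -9/2
g[-2,-1,0] = (5 - (-3)) / (0 - (-2)) = 4
g[-3,-2,-1,0] = (4 - (-9/2)) / (0 - (-3)) = 17/6
g(-4) = -2 + 6·(-1) + (-9/2)·(-1)·(-2) + (17/6)·(-1)·(-2)·(-3) = -34

-34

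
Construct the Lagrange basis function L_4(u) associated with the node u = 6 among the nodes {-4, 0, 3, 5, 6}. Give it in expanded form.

L_4(u) = (1/180)u^4 - (1/45)u^3 - (17/180)u^2 + (1/3)u

L_4(u) = (u + 4)u(u - 3)(u - 5) / [(10)·(6)·(3)·(1)]
       = (u^4 - 4u^3 - 17u^2 + 60u) / (180)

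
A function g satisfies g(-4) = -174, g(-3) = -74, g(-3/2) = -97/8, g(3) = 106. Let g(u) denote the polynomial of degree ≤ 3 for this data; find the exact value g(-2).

-24

Using Newton's divided-difference form:
g[-4,-3] = (-74 - (-174)) / (-3 - (-4)) = 100
g[-3,-3/2] = (-97/8 - (-74)) / (-3/2 - (-3)) = 165/4
g[-3/2,3] = (106 - (-97/8)) / (3 - (-3/2)) = 105/4
g[-4,-3,-3/2] = (165/4 - 100) / (-3/2 - (-4)) = -47/2
g[-3,-3/2,3] = (105/4 - 165/4) / (3 - (-3)) = -5/2
g[-4,-3,-3/2,3] = (-5/2 - (-47/2)) / (3 - (-4)) = 3
g(-2) = -174 + 100·(2) + (-47/2)·(2)·(1) + 3·(2)·(1)·(-1/2) = -24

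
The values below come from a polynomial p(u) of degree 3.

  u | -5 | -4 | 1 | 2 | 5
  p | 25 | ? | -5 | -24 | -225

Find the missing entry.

The 4 known values determine p uniquely (degree ≤ 3).
L_0(-4) = (-5)·(-6)·(-9)/[(-6)·(-7)·(-10)] = 9/14
L_1(-4) = (1)·(-6)·(-9)/[(6)·(-1)·(-4)] = 9/4
L_2(-4) = (1)·(-5)·(-9)/[(7)·(1)·(-3)] = -15/7
L_3(-4) = (1)·(-5)·(-6)/[(10)·(4)·(3)] = 1/4
Sum: 25·(9/14) + (-5)·(9/4) + (-24)·(-15/7) + (-225)·(1/4) = 0

0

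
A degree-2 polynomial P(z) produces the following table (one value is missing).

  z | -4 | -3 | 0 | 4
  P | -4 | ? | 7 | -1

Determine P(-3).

17/32

The 3 known values determine P uniquely (degree ≤ 2).
Evaluate each Lagrange basis at z = -3:
L_0(-3) = (-3)·(-7)/[(-4)·(-8)] = 21/32
L_1(-3) = (1)·(-7)/[(4)·(-4)] = 7/16
L_2(-3) = (1)·(-3)/[(8)·(4)] = -3/32
Sum: (-4)·(21/32) + 7·(7/16) + (-1)·(-3/32) = 17/32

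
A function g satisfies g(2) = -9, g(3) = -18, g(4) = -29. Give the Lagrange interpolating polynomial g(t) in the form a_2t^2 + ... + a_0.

L_0(t) = (t - 3)(t - 4) / [2] = (1/2)t^2 - (7/2)t + 6
L_1(t) = (t - 2)(t - 4) / [-1] = -t^2 + 6t - 8
L_2(t) = (t - 2)(t - 3) / [2] = (1/2)t^2 - (5/2)t + 3
g(t) = (-9)·L_0 + (-18)·L_1 + (-29)·L_2
  (-9)·L_0(t) = -(9/2)t^2 + (63/2)t - 54
  (-18)·L_1(t) = 18t^2 - 108t + 144
  (-29)·L_2(t) = -(29/2)t^2 + (145/2)t - 87
Adding term by term: -t^2 - 4t + 3

g(t) = -t^2 - 4t + 3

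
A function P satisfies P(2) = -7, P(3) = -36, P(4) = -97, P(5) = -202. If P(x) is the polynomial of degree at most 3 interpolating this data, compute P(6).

-363

L_0(6) = (3)·(2)·(1)/[(-1)·(-2)·(-3)] = -1
L_1(6) = (4)·(2)·(1)/[(1)·(-1)·(-2)] = 4
L_2(6) = (4)·(3)·(1)/[(2)·(1)·(-1)] = -6
L_3(6) = (4)·(3)·(2)/[(3)·(2)·(1)] = 4
Sum: (-7)·(-1) + (-36)·(4) + (-97)·(-6) + (-202)·(4) = -363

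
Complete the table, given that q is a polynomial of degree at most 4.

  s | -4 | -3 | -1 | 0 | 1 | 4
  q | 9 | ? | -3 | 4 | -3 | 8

-477/20

The 5 known values determine q uniquely (degree ≤ 4).
Evaluate each Lagrange basis at s = -3:
L_0(-3) = (-2)·(-3)·(-4)·(-7)/[(-3)·(-4)·(-5)·(-8)] = 7/20
L_1(-3) = (1)·(-3)·(-4)·(-7)/[(3)·(-1)·(-2)·(-5)] = 14/5
L_2(-3) = (1)·(-2)·(-4)·(-7)/[(4)·(1)·(-1)·(-4)] = -7/2
L_3(-3) = (1)·(-2)·(-3)·(-7)/[(5)·(2)·(1)·(-3)] = 7/5
L_4(-3) = (1)·(-2)·(-3)·(-4)/[(8)·(5)·(4)·(3)] = -1/20
Sum: 9·(7/20) + (-3)·(14/5) + 4·(-7/2) + (-3)·(7/5) + 8·(-1/20) = -477/20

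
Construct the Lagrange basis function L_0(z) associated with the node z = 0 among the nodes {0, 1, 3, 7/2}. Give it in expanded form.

L_0(z) = -(2/21)z^3 + (5/7)z^2 - (34/21)z + 1

L_0(z) = (z - 1)(z - 3)(z - 7/2) / [(-1)·(-3)·(-7/2)]
       = (z^3 - (15/2)z^2 + 17z - 21/2) / (-21/2)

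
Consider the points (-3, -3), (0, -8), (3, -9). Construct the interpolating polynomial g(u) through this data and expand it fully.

g(u) = (2/9)u^2 - u - 8

L_0(u) = u(u - 3) / [18] = (1/18)u^2 - (1/6)u
L_1(u) = (u + 3)(u - 3) / [-9] = -(1/9)u^2 + 1
L_2(u) = (u + 3)u / [18] = (1/18)u^2 + (1/6)u
g(u) = (-3)·L_0 + (-8)·L_1 + (-9)·L_2
  (-3)·L_0(u) = -(1/6)u^2 + (1/2)u
  (-8)·L_1(u) = (8/9)u^2 - 8
  (-9)·L_2(u) = -(1/2)u^2 - (3/2)u
Adding term by term: (2/9)u^2 - u - 8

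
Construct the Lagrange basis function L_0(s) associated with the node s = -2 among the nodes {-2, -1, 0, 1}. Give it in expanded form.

L_0(s) = -(1/6)s^3 + (1/6)s

L_0(s) = (s + 1)s(s - 1) / [(-1)·(-2)·(-3)]
       = (s^3 - s) / (-6)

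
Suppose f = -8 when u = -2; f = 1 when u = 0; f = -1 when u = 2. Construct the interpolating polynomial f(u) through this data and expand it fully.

L_0(u) = u(u - 2) / [8] = (1/8)u^2 - (1/4)u
L_1(u) = (u + 2)(u - 2) / [-4] = -(1/4)u^2 + 1
L_2(u) = (u + 2)u / [8] = (1/8)u^2 + (1/4)u
f(u) = (-8)·L_0 + 1·L_1 + (-1)·L_2
  (-8)·L_0(u) = -u^2 + 2u
  1·L_1(u) = -(1/4)u^2 + 1
  (-1)·L_2(u) = -(1/8)u^2 - (1/4)u
Adding term by term: -(11/8)u^2 + (7/4)u + 1

f(u) = -(11/8)u^2 + (7/4)u + 1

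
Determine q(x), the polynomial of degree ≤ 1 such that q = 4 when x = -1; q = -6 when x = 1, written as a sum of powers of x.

L_0(x) = (x - 1) / [-2] = -(1/2)x + 1/2
L_1(x) = (x + 1) / [2] = (1/2)x + 1/2
q(x) = 4·L_0 + (-6)·L_1
  4·L_0(x) = -2x + 2
  (-6)·L_1(x) = -3x - 3
Adding term by term: -5x - 1

q(x) = -5x - 1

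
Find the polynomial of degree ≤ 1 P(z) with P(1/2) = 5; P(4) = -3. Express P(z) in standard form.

L_0(z) = (z - 4) / [-7/2] = -(2/7)z + 8/7
L_1(z) = (z - 1/2) / [7/2] = (2/7)z - 1/7
P(z) = 5·L_0 + (-3)·L_1
  5·L_0(z) = -(10/7)z + 40/7
  (-3)·L_1(z) = -(6/7)z + 3/7
Adding term by term: -(16/7)z + 43/7

P(z) = -(16/7)z + 43/7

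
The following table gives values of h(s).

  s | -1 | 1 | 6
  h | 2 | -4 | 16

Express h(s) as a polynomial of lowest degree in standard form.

h(s) = s^2 - 3s - 2

L_0(s) = (s - 1)(s - 6) / [14] = (1/14)s^2 - (1/2)s + 3/7
L_1(s) = (s + 1)(s - 6) / [-10] = -(1/10)s^2 + (1/2)s + 3/5
L_2(s) = (s + 1)(s - 1) / [35] = (1/35)s^2 - 1/35
h(s) = 2·L_0 + (-4)·L_1 + 16·L_2
  2·L_0(s) = (1/7)s^2 - s + 6/7
  (-4)·L_1(s) = (2/5)s^2 - 2s - 12/5
  16·L_2(s) = (16/35)s^2 - 16/35
Adding term by term: s^2 - 3s - 2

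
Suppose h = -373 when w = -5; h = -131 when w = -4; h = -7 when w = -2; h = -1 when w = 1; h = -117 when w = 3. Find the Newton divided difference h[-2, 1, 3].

h[-2,1] = (-1 - (-7)) / (1 - (-2)) = 2
h[1,3] = (-117 - (-1)) / (3 - 1) = -58
h[-2,1,3] = (-58 - 2) / (3 - (-2)) = -12

-12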